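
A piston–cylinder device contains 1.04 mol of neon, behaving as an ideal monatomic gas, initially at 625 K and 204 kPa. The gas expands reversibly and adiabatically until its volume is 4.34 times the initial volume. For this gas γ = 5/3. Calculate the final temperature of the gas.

235 K

V₁ = nRT₁/P₁ = 1.04×8.314×625/204 = 26.5 L.
Adiabatic: TV^(γ−1) = const ⇒ T₂ = 625×(0.230)^0.667 = 235 K; PV^γ = const ⇒ P₂ = 17.7 kPa.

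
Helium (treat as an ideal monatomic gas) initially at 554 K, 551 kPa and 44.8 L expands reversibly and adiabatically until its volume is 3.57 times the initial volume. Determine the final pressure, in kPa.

66.1 kPa

Adiabatic: TV^(γ−1) = const ⇒ T₂ = 554×(0.280)^0.667 = 237 K; PV^γ = const ⇒ P₂ = 66.1 kPa.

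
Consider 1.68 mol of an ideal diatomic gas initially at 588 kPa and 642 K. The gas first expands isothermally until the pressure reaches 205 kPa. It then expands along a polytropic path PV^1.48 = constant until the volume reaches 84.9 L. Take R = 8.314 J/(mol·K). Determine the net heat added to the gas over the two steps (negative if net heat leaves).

8430 J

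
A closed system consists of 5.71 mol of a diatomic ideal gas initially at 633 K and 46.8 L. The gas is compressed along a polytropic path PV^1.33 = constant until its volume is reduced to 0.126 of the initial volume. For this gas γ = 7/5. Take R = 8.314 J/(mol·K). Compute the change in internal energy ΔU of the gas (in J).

73700 J

P₁ = nRT₁/V₁ = 5.71×8.314×633/46.8 = 642 kPa.
Polytropic n=1.33: T₂ = T₁(V₁/V₂)^(n−1) = 633×(7.94)^0.33 = 1250 K; P₂ = P₁(V₁/V₂)^n = 10100 kPa.
For an ideal gas ΔU = nCvΔT with Cv = (5/2)R = 20.8 J/(mol·K).
ΔU = 5.71×20.8×(1250−633) = 73700 J.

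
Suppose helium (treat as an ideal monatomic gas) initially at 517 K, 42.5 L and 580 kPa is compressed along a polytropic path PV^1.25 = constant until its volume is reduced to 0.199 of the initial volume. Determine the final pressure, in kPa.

4360 kPa

Polytropic n=1.25: T₂ = T₁(V₁/V₂)^(n−1) = 517×(5.03)^0.25 = 774 K; P₂ = P₁(V₁/V₂)^n = 4360 kPa.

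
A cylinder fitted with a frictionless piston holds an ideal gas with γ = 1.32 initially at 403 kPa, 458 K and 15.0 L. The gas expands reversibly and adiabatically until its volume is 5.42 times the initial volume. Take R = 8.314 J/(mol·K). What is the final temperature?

267 K

Adiabatic: TV^(γ−1) = const ⇒ T₂ = 458×(0.185)^0.320 = 267 K; PV^γ = const ⇒ P₂ = 43.3 kPa.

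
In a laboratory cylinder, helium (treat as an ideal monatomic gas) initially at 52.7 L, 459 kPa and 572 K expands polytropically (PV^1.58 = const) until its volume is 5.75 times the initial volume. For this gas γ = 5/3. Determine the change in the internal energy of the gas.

n = P₁V₁/(RT₁) = 459×52.7/(8.314×572) = 5.09 mol.
Polytropic n=1.58: T₂ = T₁(V₁/V₂)^(n−1) = 572×(0.174)^0.58 = 207 K; P₂ = P₁(V₁/V₂)^n = 28.9 kPa.
For an ideal gas ΔU = nCvΔT with Cv = (3/2)R = 12.5 J/(mol·K).
ΔU = 5.09×12.5×(207−572) = -23100 J.

-23100 J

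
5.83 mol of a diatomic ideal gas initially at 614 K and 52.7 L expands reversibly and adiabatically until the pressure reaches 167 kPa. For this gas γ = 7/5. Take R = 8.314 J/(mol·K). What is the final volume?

P₁ = nRT₁/V₁ = 5.83×8.314×614/52.7 = 565 kPa.
Adiabatic: T₂/T₁ = (P₂/P₁)^((γ−1)/γ) ⇒ T₂ = 614×(0.296)^0.286 = 434 K; V₂ = 126 L.

126 L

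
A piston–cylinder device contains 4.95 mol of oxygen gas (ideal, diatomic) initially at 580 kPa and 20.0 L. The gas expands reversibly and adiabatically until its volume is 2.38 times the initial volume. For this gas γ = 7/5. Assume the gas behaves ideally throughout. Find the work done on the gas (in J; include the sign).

-8500 J

T₁ = P₁V₁/(nR) = 580×20.0/(4.95×8.314) = 282 K.
Adiabatic: TV^(γ−1) = const ⇒ T₂ = 282×(0.420)^0.400 = 199 K; PV^γ = const ⇒ P₂ = 172 kPa.
ΔU = nCvΔT = 4.95×20.8×(199−282) = -8500 J.
Q = 0 for an adiabatic process, so W = −ΔU = 8500 J.
Work done on the gas = −W_by = -8500 J.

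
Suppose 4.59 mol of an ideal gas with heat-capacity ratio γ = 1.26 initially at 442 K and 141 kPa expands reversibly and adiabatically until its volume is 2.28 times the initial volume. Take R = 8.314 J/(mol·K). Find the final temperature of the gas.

357 K

V₁ = nRT₁/P₁ = 4.59×8.314×442/141 = 120 L.
Adiabatic: TV^(γ−1) = const ⇒ T₂ = 442×(0.439)^0.260 = 357 K; PV^γ = const ⇒ P₂ = 49.9 kPa.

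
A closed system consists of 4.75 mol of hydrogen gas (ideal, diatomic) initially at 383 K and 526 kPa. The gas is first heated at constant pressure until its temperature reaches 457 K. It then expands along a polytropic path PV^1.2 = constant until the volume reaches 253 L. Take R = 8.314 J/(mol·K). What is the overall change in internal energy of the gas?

V₁ = nRT₁/P₁ = 4.75×8.314×383/526 = 28.8 L.
Step 1 — Isobaric: P stays 526 kPa; V/T = const ⇒ T₂ = 457 K, V₂ = 34.3 L.
W = PΔV = 526×(34.3−28.8) kPa·L = 2920 J.
ΔU = nCvΔT = 4.75×20.8×(457−383) = 7310 J.
Q = ΔU + W = nCpΔT = 10200 J.
State after step 1: P = 526 kPa, V = 34.3 L, T = 457 K.
Step 2 — Polytropic n=1.2: T₂ = T₁(V₁/V₂)^(n−1) = 457×(0.136)^0.20 = 306 K; P₂ = P₁(V₁/V₂)^n = 47.8 kPa.
W = (P₁V₁−P₂V₂)/(n−1) = (526×34.3−47.8×253)/0.20 = 29700 J.
ΔU = nCvΔT = 4.75×20.8×(306−457) = -14900 J.
Q = ΔU + W = 14900 J.
Net over both steps: W = 32600 J, Q = 25100 J, ΔU = -7560 J.

-7560 J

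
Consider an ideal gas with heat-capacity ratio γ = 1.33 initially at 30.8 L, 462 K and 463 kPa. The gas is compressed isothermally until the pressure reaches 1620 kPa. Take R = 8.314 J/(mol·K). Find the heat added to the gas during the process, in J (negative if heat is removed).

n = P₁V₁/(RT₁) = 463×30.8/(8.314×462) = 3.71 mol.
Isothermal: T stays 462 K; PV = const ⇒ V₂ = 8.80 L, P₂ = 1620 kPa.
ΔU = 0 (ideal gas, T constant).
W = nRT ln(V₂/V₁) = 3.71×8.314×462×ln(0.286) = -17900 J.
Q = ΔU + W = -17900 J.

-17900 J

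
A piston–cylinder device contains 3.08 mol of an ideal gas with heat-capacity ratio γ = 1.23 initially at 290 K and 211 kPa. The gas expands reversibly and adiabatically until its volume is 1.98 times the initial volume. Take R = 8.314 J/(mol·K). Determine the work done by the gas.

V₁ = nRT₁/P₁ = 3.08×8.314×290/211 = 35.2 L.
Adiabatic: TV^(γ−1) = const ⇒ T₂ = 290×(0.505)^0.230 = 248 K; PV^γ = const ⇒ P₂ = 91.1 kPa.
ΔU = nCvΔT = 3.08×36.1×(248−290) = -4690 J.
Q = 0 for an adiabatic process, so W = −ΔU = 4690 J.

4690 J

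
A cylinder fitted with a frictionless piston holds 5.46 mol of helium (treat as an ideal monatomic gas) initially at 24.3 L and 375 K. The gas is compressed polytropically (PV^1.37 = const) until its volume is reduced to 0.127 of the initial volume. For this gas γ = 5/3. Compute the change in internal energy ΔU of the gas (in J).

P₁ = nRT₁/V₁ = 5.46×8.314×375/24.3 = 701 kPa.
Polytropic n=1.37: T₂ = T₁(V₁/V₂)^(n−1) = 375×(7.87)^0.37 = 805 K; P₂ = P₁(V₁/V₂)^n = 11800 kPa.
For an ideal gas ΔU = nCvΔT with Cv = (3/2)R = 12.5 J/(mol·K).
ΔU = 5.46×12.5×(805−375) = 29300 J.

29300 J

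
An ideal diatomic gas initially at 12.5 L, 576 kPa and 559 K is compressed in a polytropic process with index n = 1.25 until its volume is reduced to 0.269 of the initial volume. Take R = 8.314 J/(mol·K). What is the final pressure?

2970 kPa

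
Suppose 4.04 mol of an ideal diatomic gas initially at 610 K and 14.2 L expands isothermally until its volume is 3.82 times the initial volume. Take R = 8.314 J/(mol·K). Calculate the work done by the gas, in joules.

27500 J

P₁ = nRT₁/V₁ = 4.04×8.314×610/14.2 = 1440 kPa.
Isothermal: T stays 610 K; PV = const ⇒ V₂ = 54.2 L, P₂ = 378 kPa.
W = nRT ln(V₂/V₁) = 4.04×8.314×610×ln(3.82) = 27500 J.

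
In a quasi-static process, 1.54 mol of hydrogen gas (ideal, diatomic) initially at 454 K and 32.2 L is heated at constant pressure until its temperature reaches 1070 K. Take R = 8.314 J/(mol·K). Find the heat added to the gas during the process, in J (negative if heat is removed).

27600 J

P₁ = nRT₁/V₁ = 1.54×8.314×454/32.2 = 181 kPa.
Isobaric: P stays 181 kPa; V/T = const ⇒ T₂ = 1070 K, V₂ = 75.9 L.
W = PΔV = 181×(75.9−32.2) kPa·L = 7890 J.
ΔU = nCvΔT = 1.54×20.8×(1070−454) = 19700 J.
Q = ΔU + W = nCpΔT = 27600 J.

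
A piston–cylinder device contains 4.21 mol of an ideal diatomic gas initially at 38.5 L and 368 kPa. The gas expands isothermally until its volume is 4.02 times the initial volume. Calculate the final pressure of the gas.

T₁ = P₁V₁/(nR) = 368×38.5/(4.21×8.314) = 405 K.
Isothermal: T stays 405 K; PV = const ⇒ V₂ = 155 L, P₂ = 91.5 kPa.

91.5 kPa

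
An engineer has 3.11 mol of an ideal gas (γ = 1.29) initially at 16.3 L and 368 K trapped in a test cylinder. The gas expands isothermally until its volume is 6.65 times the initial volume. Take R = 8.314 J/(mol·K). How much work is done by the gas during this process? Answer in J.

18000 J

P₁ = nRT₁/V₁ = 3.11×8.314×368/16.3 = 584 kPa.
Isothermal: T stays 368 K; PV = const ⇒ V₂ = 108 L, P₂ = 87.8 kPa.
W = nRT ln(V₂/V₁) = 3.11×8.314×368×ln(6.65) = 18000 J.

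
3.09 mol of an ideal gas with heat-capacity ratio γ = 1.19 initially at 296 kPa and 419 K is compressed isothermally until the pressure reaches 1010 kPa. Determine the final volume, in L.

V₁ = nRT₁/P₁ = 3.09×8.314×419/296 = 36.4 L.
Isothermal: T stays 419 K; PV = const ⇒ V₂ = 10.7 L, P₂ = 1010 kPa.

10.7 L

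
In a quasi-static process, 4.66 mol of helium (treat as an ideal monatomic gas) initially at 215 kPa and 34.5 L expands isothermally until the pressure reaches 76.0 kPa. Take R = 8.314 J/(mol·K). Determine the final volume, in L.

T₁ = P₁V₁/(nR) = 215×34.5/(4.66×8.314) = 191 K.
Isothermal: T stays 191 K; PV = const ⇒ V₂ = 97.6 L, P₂ = 76.0 kPa.

97.6 L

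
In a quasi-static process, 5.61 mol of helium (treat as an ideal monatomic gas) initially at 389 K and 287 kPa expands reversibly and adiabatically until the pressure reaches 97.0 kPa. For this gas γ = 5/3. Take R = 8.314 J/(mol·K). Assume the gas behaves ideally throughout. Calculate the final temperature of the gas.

252 K

V₁ = nRT₁/P₁ = 5.61×8.314×389/287 = 63.2 L.
Adiabatic: T₂/T₁ = (P₂/P₁)^((γ−1)/γ) ⇒ T₂ = 389×(0.338)^0.400 = 252 K; V₂ = 121 L.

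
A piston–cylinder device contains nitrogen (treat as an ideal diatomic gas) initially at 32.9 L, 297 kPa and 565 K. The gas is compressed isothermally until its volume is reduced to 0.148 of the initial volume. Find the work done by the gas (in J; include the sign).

-18700 J

n = P₁V₁/(RT₁) = 297×32.9/(8.314×565) = 2.08 mol.
Isothermal: T stays 565 K; PV = const ⇒ V₂ = 4.87 L, P₂ = 2010 kPa.
W = nRT ln(V₂/V₁) = 2.08×8.314×565×ln(0.148) = -18700 J.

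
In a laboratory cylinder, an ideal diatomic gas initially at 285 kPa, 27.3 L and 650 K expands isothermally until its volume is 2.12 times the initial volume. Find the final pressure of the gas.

134 kPa

Isothermal: T stays 650 K; PV = const ⇒ V₂ = 57.9 L, P₂ = 134 kPa.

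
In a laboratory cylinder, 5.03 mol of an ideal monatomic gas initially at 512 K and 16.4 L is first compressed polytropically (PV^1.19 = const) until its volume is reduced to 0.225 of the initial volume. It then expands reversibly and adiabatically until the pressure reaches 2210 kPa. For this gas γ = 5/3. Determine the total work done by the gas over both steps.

P₁ = nRT₁/V₁ = 5.03×8.314×512/16.4 = 1310 kPa.
Step 1 — Polytropic n=1.19: T₂ = T₁(V₁/V₂)^(n−1) = 512×(4.44)^0.19 = 680 K; P₂ = P₁(V₁/V₂)^n = 7700 kPa.
W = (P₁V₁−P₂V₂)/(n−1) = (1310×16.4−7700×3.69)/0.19 = -36900 J.
ΔU = nCvΔT = 5.03×12.5×(680−512) = 10500 J.
Q = ΔU + W = -26400 J.
State after step 1: P = 7700 kPa, V = 3.69 L, T = 680 K.
Step 2 — Adiabatic: T₂/T₁ = (P₂/P₁)^((γ−1)/γ) ⇒ T₂ = 680×(0.287)^0.400 = 413 K; V₂ = 7.81 L.
ΔU = nCvΔT = 5.03×12.5×(413−680) = -16800 J.
Q = 0 for an adiabatic process, so W = −ΔU = 16800 J.
Net over both steps: W = -20200 J, Q = -26400 J, ΔU = -6240 J.

-20200 J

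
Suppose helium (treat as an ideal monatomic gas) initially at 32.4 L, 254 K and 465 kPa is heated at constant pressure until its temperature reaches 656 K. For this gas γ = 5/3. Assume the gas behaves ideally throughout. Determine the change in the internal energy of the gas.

35800 J

n = P₁V₁/(RT₁) = 465×32.4/(8.314×254) = 7.13 mol.
Isobaric: P stays 465 kPa; V/T = const ⇒ T₂ = 656 K, V₂ = 83.7 L.
For an ideal gas ΔU = nCvΔT with Cv = (3/2)R = 12.5 J/(mol·K).
ΔU = 7.13×12.5×(656−254) = 35800 J.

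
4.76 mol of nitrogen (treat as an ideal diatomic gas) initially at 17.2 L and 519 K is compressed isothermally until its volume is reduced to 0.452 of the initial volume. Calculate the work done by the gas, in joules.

-16300 J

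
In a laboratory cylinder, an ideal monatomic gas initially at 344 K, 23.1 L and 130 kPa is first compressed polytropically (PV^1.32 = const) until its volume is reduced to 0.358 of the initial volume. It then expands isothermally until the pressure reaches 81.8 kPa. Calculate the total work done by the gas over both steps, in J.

3940 J

n = P₁V₁/(RT₁) = 130×23.1/(8.314×344) = 1.05 mol.
Step 1 — Polytropic n=1.32: T₂ = T₁(V₁/V₂)^(n−1) = 344×(2.79)^0.32 = 478 K; P₂ = P₁(V₁/V₂)^n = 504 kPa.
W = (P₁V₁−P₂V₂)/(n−1) = (130×23.1−504×8.27)/0.32 = -3650 J.
ΔU = nCvΔT = 1.05×12.5×(478−344) = 1750 J.
Q = ΔU + W = -1900 J.
State after step 1: P = 504 kPa, V = 8.27 L, T = 478 K.
Step 2 — Isothermal: T stays 478 K; PV = const ⇒ V₂ = 51.0 L, P₂ = 81.8 kPa.
ΔU = 0 (ideal gas, T constant).
W = nRT ln(V₂/V₁) = 1.05×8.314×478×ln(6.17) = 7590 J.
Q = ΔU + W = 7590 J.
Net over both steps: W = 3940 J, Q = 5690 J, ΔU = 1750 J.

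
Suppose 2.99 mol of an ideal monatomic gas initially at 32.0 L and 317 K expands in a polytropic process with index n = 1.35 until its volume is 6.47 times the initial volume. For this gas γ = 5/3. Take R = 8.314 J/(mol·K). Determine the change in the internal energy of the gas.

-5670 J

P₁ = nRT₁/V₁ = 2.99×8.314×317/32.0 = 246 kPa.
Polytropic n=1.35: T₂ = T₁(V₁/V₂)^(n−1) = 317×(0.155)^0.35 = 165 K; P₂ = P₁(V₁/V₂)^n = 19.8 kPa.
For an ideal gas ΔU = nCvΔT with Cv = (3/2)R = 12.5 J/(mol·K).
ΔU = 2.99×12.5×(165−317) = -5670 J.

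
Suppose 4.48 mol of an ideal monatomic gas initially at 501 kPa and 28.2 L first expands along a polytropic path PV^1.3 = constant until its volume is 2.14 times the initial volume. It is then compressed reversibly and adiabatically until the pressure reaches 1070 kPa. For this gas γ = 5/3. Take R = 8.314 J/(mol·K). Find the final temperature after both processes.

T₁ = P₁V₁/(nR) = 501×28.2/(4.48×8.314) = 379 K.
Step 1 — Polytropic n=1.3: T₂ = T₁(V₁/V₂)^(n−1) = 379×(0.467)^0.30 = 302 K; P₂ = P₁(V₁/V₂)^n = 186 kPa.
W = (P₁V₁−P₂V₂)/(n−1) = (501×28.2−186×60.3)/0.30 = 9610 J.
ΔU = nCvΔT = 4.48×12.5×(302−379) = -4320 J.
Q = ΔU + W = 5290 J.
State after step 1: P = 186 kPa, V = 60.3 L, T = 302 K.
Step 2 — Adiabatic: T₂/T₁ = (P₂/P₁)^((γ−1)/γ) ⇒ T₂ = 302×(5.74)^0.400 = 607 K; V₂ = 21.1 L.
ΔU = nCvΔT = 4.48×12.5×(607−302) = 17100 J.
Q = 0 for an adiabatic process, so W = −ΔU = -17100 J.
Net over both steps: W = -7460 J, Q = 5290 J, ΔU = 12700 J.

607 K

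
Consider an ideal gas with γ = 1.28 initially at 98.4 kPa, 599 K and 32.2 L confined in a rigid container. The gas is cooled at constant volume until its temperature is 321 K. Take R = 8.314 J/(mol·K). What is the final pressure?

Isochoric: V stays 32.2 L; P/T = const ⇒ T₂ = 321 K, P₂ = 52.7 kPa.

52.7 kPa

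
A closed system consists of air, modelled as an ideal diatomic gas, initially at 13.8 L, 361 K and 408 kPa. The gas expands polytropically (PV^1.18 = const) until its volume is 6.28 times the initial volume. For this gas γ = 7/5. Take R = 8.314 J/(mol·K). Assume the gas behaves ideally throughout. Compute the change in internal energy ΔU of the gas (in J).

n = P₁V₁/(RT₁) = 408×13.8/(8.314×361) = 1.88 mol.
Polytropic n=1.18: T₂ = T₁(V₁/V₂)^(n−1) = 361×(0.159)^0.18 = 259 K; P₂ = P₁(V₁/V₂)^n = 46.7 kPa.
For an ideal gas ΔU = nCvΔT with Cv = (5/2)R = 20.8 J/(mol·K).
ΔU = 1.88×20.8×(259−361) = -3960 J.

-3960 J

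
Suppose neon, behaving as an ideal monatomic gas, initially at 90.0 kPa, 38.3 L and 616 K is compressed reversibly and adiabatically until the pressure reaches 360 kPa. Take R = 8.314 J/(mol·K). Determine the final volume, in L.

16.7 L

Adiabatic: T₂/T₁ = (P₂/P₁)^((γ−1)/γ) ⇒ T₂ = 616×(4.00)^0.400 = 1070 K; V₂ = 16.7 L.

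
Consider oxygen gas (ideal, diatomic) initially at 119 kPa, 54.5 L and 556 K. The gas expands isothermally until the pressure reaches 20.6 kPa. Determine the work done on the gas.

n = P₁V₁/(RT₁) = 119×54.5/(8.314×556) = 1.40 mol.
Isothermal: T stays 556 K; PV = const ⇒ V₂ = 315 L, P₂ = 20.6 kPa.
W = nRT ln(V₂/V₁) = 1.40×8.314×556×ln(5.78) = 11400 J.
Work done on the gas = −W_by = -11400 J.

-11400 J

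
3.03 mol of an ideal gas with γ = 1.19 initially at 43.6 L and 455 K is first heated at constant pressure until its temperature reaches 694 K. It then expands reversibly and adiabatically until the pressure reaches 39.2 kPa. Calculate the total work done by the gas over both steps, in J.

30100 J

P₁ = nRT₁/V₁ = 3.03×8.314×455/43.6 = 263 kPa.
Step 1 — Isobaric: P stays 263 kPa; V/T = const ⇒ T₂ = 694 K, V₂ = 66.5 L.
W = PΔV = 263×(66.5−43.6) kPa·L = 6020 J.
ΔU = nCvΔT = 3.03×43.8×(694−455) = 31700 J.
Q = ΔU + W = nCpΔT = 37700 J.
State after step 1: P = 263 kPa, V = 66.5 L, T = 694 K.
Step 2 — Adiabatic: T₂/T₁ = (P₂/P₁)^((γ−1)/γ) ⇒ T₂ = 694×(0.149)^0.160 = 512 K; V₂ = 329 L.
ΔU = nCvΔT = 3.03×43.8×(512−694) = -24100 J.
Q = 0 for an adiabatic process, so W = −ΔU = 24100 J.
Net over both steps: W = 30100 J, Q = 37700 J, ΔU = 7580 J.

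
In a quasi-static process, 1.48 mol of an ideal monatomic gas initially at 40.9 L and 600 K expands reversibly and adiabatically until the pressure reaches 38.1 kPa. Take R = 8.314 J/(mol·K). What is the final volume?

104 L

P₁ = nRT₁/V₁ = 1.48×8.314×600/40.9 = 181 kPa.
Adiabatic: T₂/T₁ = (P₂/P₁)^((γ−1)/γ) ⇒ T₂ = 600×(0.211)^0.400 = 322 K; V₂ = 104 L.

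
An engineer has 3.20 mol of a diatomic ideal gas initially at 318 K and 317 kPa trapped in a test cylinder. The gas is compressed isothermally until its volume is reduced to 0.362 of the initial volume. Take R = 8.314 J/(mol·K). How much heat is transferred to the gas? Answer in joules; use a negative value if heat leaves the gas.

V₁ = nRT₁/P₁ = 3.20×8.314×318/317 = 26.7 L.
Isothermal: T stays 318 K; PV = const ⇒ V₂ = 9.66 L, P₂ = 876 kPa.
ΔU = 0 (ideal gas, T constant).
W = nRT ln(V₂/V₁) = 3.20×8.314×318×ln(0.362) = -8600 J.
Q = ΔU + W = -8600 J.

-8600 J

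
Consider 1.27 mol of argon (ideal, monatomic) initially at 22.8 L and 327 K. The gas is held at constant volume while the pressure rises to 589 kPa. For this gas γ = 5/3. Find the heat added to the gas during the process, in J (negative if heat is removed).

P₁ = nRT₁/V₁ = 1.27×8.314×327/22.8 = 151 kPa.
Isochoric: V stays 22.8 L; P/T = const ⇒ T₂ = 1270 K, P₂ = 589 kPa.
W = 0 (no volume change).
ΔU = nCvΔT = 1.27×12.5×(1270−327) = 15000 J.
Q = ΔU = 15000 J.

15000 J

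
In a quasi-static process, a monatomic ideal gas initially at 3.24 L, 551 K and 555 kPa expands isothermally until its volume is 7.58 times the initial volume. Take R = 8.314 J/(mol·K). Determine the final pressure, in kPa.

Isothermal: T stays 551 K; PV = const ⇒ V₂ = 24.6 L, P₂ = 73.2 kPa.

73.2 kPa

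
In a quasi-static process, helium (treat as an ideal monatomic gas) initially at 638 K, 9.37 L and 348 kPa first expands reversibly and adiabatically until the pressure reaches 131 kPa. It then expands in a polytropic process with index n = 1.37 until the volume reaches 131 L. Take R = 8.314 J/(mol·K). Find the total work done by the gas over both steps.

4750 J

n = P₁V₁/(RT₁) = 348×9.37/(8.314×638) = 0.615 mol.
Step 1 — Adiabatic: T₂/T₁ = (P₂/P₁)^((γ−1)/γ) ⇒ T₂ = 638×(0.376)^0.400 = 432 K; V₂ = 16.8 L.
ΔU = nCvΔT = 0.615×12.5×(432−638) = -1580 J.
Q = 0 for an adiabatic process, so W = −ΔU = 1580 J.
State after step 1: P = 131 kPa, V = 16.8 L, T = 432 K.
Step 2 — Polytropic n=1.37: T₂ = T₁(V₁/V₂)^(n−1) = 432×(0.129)^0.37 = 202 K; P₂ = P₁(V₁/V₂)^n = 7.88 kPa.
W = (P₁V₁−P₂V₂)/(n−1) = (131×16.8−7.88×131)/0.37 = 3170 J.
ΔU = nCvΔT = 0.615×12.5×(202−432) = -1760 J.
Q = ΔU + W = 1410 J.
Net over both steps: W = 4750 J, Q = 1410 J, ΔU = -3340 J.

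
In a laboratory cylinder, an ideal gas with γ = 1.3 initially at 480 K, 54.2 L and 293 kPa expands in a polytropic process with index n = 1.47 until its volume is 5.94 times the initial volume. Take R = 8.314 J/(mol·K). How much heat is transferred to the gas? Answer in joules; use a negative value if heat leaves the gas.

n = P₁V₁/(RT₁) = 293×54.2/(8.314×480) = 3.98 mol.
Polytropic n=1.47: T₂ = T₁(V₁/V₂)^(n−1) = 480×(0.168)^0.47 = 208 K; P₂ = P₁(V₁/V₂)^n = 21.4 kPa.
W = (P₁V₁−P₂V₂)/(n−1) = (293×54.2−21.4×322)/0.47 = 19200 J.
ΔU = nCvΔT = 3.98×27.7×(208−480) = -30000 J.
Q = ΔU + W = -10900 J.

-10900 J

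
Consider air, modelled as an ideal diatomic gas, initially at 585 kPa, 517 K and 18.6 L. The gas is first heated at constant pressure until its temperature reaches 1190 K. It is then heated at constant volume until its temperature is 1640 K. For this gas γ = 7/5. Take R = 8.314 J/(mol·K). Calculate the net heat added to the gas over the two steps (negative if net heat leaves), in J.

73300 J

n = P₁V₁/(RT₁) = 585×18.6/(8.314×517) = 2.53 mol.
Step 1 — Isobaric: P stays 585 kPa; V/T = const ⇒ T₂ = 1190 K, V₂ = 42.8 L.
W = PΔV = 585×(42.8−18.6) kPa·L = 14200 J.
ΔU = nCvΔT = 2.53×20.8×(1190−517) = 35400 J.
Q = ΔU + W = nCpΔT = 49600 J.
State after step 1: P = 585 kPa, V = 42.8 L, T = 1190 K.
Step 2 — Isochoric: V stays 42.8 L; P/T = const ⇒ T₂ = 1640 K, P₂ = 806 kPa.
W = 0 (no volume change).
ΔU = nCvΔT = 2.53×20.8×(1640−1190) = 23700 J.
Q = ΔU = 23700 J.
Net over both steps: W = 14200 J, Q = 73300 J, ΔU = 59100 J.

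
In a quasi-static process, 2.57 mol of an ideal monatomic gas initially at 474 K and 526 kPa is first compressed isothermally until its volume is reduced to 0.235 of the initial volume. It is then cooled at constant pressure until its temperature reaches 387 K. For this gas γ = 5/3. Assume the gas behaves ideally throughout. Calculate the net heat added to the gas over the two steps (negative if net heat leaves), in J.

V₁ = nRT₁/P₁ = 2.57×8.314×474/526 = 19.3 L.
Step 1 — Isothermal: T stays 474 K; PV = const ⇒ V₂ = 4.52 L, P₂ = 2240 kPa.
ΔU = 0 (ideal gas, T constant).
W = nRT ln(V₂/V₁) = 2.57×8.314×474×ln(0.235) = -14700 J.
Q = ΔU + W = -14700 J.
State after step 1: P = 2240 kPa, V = 4.52 L, T = 474 K.
Step 2 — Isobaric: P stays 2240 kPa; V/T = const ⇒ T₂ = 387 K, V₂ = 3.69 L.
W = PΔV = 2240×(3.69−4.52) kPa·L = -1860 J.
ΔU = nCvΔT = 2.57×12.5×(387−474) = -2790 J.
Q = ΔU + W = nCpΔT = -4650 J.
Net over both steps: W = -16500 J, Q = -19300 J, ΔU = -2790 J.

-19300 J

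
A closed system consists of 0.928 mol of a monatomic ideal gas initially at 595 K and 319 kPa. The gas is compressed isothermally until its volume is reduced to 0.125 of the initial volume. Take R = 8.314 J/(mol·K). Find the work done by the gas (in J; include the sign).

-9550 J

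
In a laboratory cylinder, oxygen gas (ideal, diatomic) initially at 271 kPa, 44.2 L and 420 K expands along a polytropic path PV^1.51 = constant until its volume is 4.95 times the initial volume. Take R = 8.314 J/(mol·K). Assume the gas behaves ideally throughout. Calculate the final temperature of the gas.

186 K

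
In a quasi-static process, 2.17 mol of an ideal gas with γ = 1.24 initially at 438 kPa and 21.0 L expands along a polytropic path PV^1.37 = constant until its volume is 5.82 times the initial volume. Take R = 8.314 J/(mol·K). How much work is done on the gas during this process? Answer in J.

T₁ = P₁V₁/(nR) = 438×21.0/(2.17×8.314) = 510 K.
Polytropic n=1.37: T₂ = T₁(V₁/V₂)^(n−1) = 510×(0.172)^0.37 = 266 K; P₂ = P₁(V₁/V₂)^n = 39.2 kPa.
W = (P₁V₁−P₂V₂)/(n−1) = (438×21.0−39.2×122)/0.37 = 11900 J.
Work done on the gas = −W_by = -11900 J.

-11900 J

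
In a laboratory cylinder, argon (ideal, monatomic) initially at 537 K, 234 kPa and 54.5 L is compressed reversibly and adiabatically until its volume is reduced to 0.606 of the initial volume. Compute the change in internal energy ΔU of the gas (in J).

7580 J

n = P₁V₁/(RT₁) = 234×54.5/(8.314×537) = 2.86 mol.
Adiabatic: TV^(γ−1) = const ⇒ T₂ = 537×(1.65)^0.667 = 750 K; PV^γ = const ⇒ P₂ = 539 kPa.
For an ideal gas ΔU = nCvΔT with Cv = (3/2)R = 12.5 J/(mol·K).
ΔU = 2.86×12.5×(750−537) = 7580 J.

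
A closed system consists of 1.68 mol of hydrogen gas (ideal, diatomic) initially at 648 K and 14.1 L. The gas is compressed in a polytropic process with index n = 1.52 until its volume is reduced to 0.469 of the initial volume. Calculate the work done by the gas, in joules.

-8400 J

P₁ = nRT₁/V₁ = 1.68×8.314×648/14.1 = 642 kPa.
Polytropic n=1.52: T₂ = T₁(V₁/V₂)^(n−1) = 648×(2.13)^0.52 = 961 K; P₂ = P₁(V₁/V₂)^n = 2030 kPa.
W = (P₁V₁−P₂V₂)/(n−1) = (642×14.1−2030×6.61)/0.52 = -8400 J.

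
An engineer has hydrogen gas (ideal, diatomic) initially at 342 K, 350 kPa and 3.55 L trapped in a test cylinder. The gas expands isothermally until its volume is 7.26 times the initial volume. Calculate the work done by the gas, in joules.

n = P₁V₁/(RT₁) = 350×3.55/(8.314×342) = 0.437 mol.
Isothermal: T stays 342 K; PV = const ⇒ V₂ = 25.8 L, P₂ = 48.2 kPa.
W = nRT ln(V₂/V₁) = 0.437×8.314×342×ln(7.26) = 2460 J.

2460 J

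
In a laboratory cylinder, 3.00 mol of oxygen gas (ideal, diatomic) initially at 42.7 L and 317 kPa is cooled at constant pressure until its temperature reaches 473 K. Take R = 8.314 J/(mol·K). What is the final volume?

37.2 L

T₁ = P₁V₁/(nR) = 317×42.7/(3.00×8.314) = 543 K.
Isobaric: P stays 317 kPa; V/T = const ⇒ T₂ = 473 K, V₂ = 37.2 L.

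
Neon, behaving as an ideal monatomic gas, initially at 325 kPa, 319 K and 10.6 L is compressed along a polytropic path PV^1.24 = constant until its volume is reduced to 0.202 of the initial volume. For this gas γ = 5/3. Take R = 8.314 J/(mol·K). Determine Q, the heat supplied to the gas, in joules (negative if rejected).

-4300 J

n = P₁V₁/(RT₁) = 325×10.6/(8.314×319) = 1.30 mol.
Polytropic n=1.24: T₂ = T₁(V₁/V₂)^(n−1) = 319×(4.95)^0.24 = 468 K; P₂ = P₁(V₁/V₂)^n = 2360 kPa.
W = (P₁V₁−P₂V₂)/(n−1) = (325×10.6−2360×2.14)/0.24 = -6720 J.
ΔU = nCvΔT = 1.30×12.5×(468−319) = 2420 J.
Q = ΔU + W = -4300 J.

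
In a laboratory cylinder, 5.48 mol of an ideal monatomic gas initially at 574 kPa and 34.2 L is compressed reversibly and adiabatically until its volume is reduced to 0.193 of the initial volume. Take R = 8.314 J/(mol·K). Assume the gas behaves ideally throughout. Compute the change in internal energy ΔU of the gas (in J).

T₁ = P₁V₁/(nR) = 574×34.2/(5.48×8.314) = 431 K.
Adiabatic: TV^(γ−1) = const ⇒ T₂ = 431×(5.18)^0.667 = 1290 K; PV^γ = const ⇒ P₂ = 8910 kPa.
For an ideal gas ΔU = nCvΔT with Cv = (3/2)R = 12.5 J/(mol·K).
ΔU = 5.48×12.5×(1290−431) = 58700 J.

58700 J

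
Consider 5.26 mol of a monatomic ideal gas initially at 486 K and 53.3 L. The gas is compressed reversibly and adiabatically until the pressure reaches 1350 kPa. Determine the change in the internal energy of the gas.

20000 J

P₁ = nRT₁/V₁ = 5.26×8.314×486/53.3 = 399 kPa.
Adiabatic: T₂/T₁ = (P₂/P₁)^((γ−1)/γ) ⇒ T₂ = 486×(3.39)^0.400 = 792 K; V₂ = 25.6 L.
For an ideal gas ΔU = nCvΔT with Cv = (3/2)R = 12.5 J/(mol·K).
ΔU = 5.26×12.5×(792−486) = 20000 J.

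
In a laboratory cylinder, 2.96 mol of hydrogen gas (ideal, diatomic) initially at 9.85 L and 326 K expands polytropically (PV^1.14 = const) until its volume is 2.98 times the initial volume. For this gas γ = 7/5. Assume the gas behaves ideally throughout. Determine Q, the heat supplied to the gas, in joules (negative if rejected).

P₁ = nRT₁/V₁ = 2.96×8.314×326/9.85 = 814 kPa.
Polytropic n=1.14: T₂ = T₁(V₁/V₂)^(n−1) = 326×(0.336)^0.14 = 280 K; P₂ = P₁(V₁/V₂)^n = 235 kPa.
W = (P₁V₁−P₂V₂)/(n−1) = (814×9.85−235×29.4)/0.14 = 8120 J.
ΔU = nCvΔT = 2.96×20.8×(280−326) = -2840 J.
Q = ΔU + W = 5280 J.

5280 J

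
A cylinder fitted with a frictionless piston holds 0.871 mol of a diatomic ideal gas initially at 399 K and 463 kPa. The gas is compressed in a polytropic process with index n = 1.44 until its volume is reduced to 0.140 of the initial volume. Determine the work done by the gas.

V₁ = nRT₁/P₁ = 0.871×8.314×399/463 = 6.24 L.
Polytropic n=1.44: T₂ = T₁(V₁/V₂)^(n−1) = 399×(7.14)^0.44 = 948 K; P₂ = P₁(V₁/V₂)^n = 7860 kPa.
W = (P₁V₁−P₂V₂)/(n−1) = (463×6.24−7860×0.874)/0.44 = -9030 J.

-9030 J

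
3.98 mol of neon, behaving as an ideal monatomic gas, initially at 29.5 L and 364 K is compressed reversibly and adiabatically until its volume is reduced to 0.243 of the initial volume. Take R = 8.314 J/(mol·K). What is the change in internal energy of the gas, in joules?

P₁ = nRT₁/V₁ = 3.98×8.314×364/29.5 = 408 kPa.
Adiabatic: TV^(γ−1) = const ⇒ T₂ = 364×(4.12)^0.667 = 935 K; PV^γ = const ⇒ P₂ = 4310 kPa.
For an ideal gas ΔU = nCvΔT with Cv = (3/2)R = 12.5 J/(mol·K).
ΔU = 3.98×12.5×(935−364) = 28300 J.

28300 J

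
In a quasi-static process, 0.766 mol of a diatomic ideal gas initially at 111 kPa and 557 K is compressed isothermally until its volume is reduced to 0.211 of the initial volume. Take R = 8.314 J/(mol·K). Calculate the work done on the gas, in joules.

5520 J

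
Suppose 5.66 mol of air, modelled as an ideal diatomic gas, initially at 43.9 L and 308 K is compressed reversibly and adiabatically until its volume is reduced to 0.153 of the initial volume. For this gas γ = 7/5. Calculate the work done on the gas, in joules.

P₁ = nRT₁/V₁ = 5.66×8.314×308/43.9 = 330 kPa.
Adiabatic: TV^(γ−1) = const ⇒ T₂ = 308×(6.54)^0.400 = 653 K; PV^γ = const ⇒ P₂ = 4570 kPa.
ΔU = nCvΔT = 5.66×20.8×(653−308) = 40500 J.
Q = 0 for an adiabatic process, so W = −ΔU = -40500 J.
Work done on the gas = −W_by = 40500 J.

40500 J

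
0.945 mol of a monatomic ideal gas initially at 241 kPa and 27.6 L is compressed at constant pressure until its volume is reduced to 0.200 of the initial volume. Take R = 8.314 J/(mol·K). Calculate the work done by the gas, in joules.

-5320 J

T₁ = P₁V₁/(nR) = 241×27.6/(0.945×8.314) = 847 K.
Isobaric: P stays 241 kPa; V/T = const ⇒ T₂ = 169 K, V₂ = 5.52 L.
W = PΔV = 241×(5.52−27.6) kPa·L = -5320 J.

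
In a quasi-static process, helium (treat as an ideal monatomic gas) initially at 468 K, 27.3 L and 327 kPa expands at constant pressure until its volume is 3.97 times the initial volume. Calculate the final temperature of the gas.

1860 K

Isobaric: P stays 327 kPa; V/T = const ⇒ T₂ = 1860 K, V₂ = 108 L.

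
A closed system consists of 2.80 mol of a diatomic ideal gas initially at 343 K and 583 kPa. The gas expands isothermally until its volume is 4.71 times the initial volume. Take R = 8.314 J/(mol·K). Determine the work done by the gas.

12400 J

V₁ = nRT₁/P₁ = 2.80×8.314×343/583 = 13.7 L.
Isothermal: T stays 343 K; PV = const ⇒ V₂ = 64.5 L, P₂ = 124 kPa.
W = nRT ln(V₂/V₁) = 2.80×8.314×343×ln(4.71) = 12400 J.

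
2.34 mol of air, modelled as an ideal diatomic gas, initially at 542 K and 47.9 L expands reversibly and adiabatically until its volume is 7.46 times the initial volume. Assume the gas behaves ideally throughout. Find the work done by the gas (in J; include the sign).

P₁ = nRT₁/V₁ = 2.34×8.314×542/47.9 = 220 kPa.
Adiabatic: TV^(γ−1) = const ⇒ T₂ = 542×(0.134)^0.400 = 243 K; PV^γ = const ⇒ P₂ = 13.2 kPa.
ΔU = nCvΔT = 2.34×20.8×(243−542) = -14600 J.
Q = 0 for an adiabatic process, so W = −ΔU = 14600 J.

14600 J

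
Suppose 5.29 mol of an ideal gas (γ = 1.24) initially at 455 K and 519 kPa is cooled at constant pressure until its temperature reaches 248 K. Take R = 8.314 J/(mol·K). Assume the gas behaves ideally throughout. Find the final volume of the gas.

21.0 L

V₁ = nRT₁/P₁ = 5.29×8.314×455/519 = 38.6 L.
Isobaric: P stays 519 kPa; V/T = const ⇒ T₂ = 248 K, V₂ = 21.0 L.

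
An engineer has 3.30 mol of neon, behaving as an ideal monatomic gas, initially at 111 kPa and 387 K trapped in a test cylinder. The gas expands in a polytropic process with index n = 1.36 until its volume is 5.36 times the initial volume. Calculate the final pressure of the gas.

V₁ = nRT₁/P₁ = 3.30×8.314×387/111 = 95.7 L.
Polytropic n=1.36: T₂ = T₁(V₁/V₂)^(n−1) = 387×(0.187)^0.36 = 211 K; P₂ = P₁(V₁/V₂)^n = 11.3 kPa.

11.3 kPa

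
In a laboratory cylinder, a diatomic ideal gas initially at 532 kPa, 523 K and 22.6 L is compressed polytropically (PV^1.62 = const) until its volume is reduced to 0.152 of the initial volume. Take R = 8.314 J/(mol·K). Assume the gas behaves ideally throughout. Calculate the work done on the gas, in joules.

n = P₁V₁/(RT₁) = 532×22.6/(8.314×523) = 2.77 mol.
Polytropic n=1.62: T₂ = T₁(V₁/V₂)^(n−1) = 523×(6.58)^0.62 = 1680 K; P₂ = P₁(V₁/V₂)^n = 11300 kPa.
W = (P₁V₁−P₂V₂)/(n−1) = (532×22.6−11300×3.44)/0.62 = -43000 J.
Work done on the gas = −W_by = 43000 J.

43000 J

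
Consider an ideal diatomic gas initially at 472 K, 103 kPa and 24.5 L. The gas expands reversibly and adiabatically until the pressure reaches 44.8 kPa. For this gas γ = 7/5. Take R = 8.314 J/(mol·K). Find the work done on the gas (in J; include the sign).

n = P₁V₁/(RT₁) = 103×24.5/(8.314×472) = 0.643 mol.
Adiabatic: T₂/T₁ = (P₂/P₁)^((γ−1)/γ) ⇒ T₂ = 472×(0.435)^0.286 = 372 K; V₂ = 44.4 L.
ΔU = nCvΔT = 0.643×20.8×(372−472) = -1340 J.
Q = 0 for an adiabatic process, so W = −ΔU = 1340 J.
Work done on the gas = −W_by = -1340 J.

-1340 J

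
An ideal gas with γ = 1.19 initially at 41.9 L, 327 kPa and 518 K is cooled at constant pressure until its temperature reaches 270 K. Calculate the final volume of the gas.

21.8 L

Isobaric: P stays 327 kPa; V/T = const ⇒ T₂ = 270 K, V₂ = 21.8 L.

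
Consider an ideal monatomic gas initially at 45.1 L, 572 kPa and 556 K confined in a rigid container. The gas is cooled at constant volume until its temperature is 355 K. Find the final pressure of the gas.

365 kPa

Isochoric: V stays 45.1 L; P/T = const ⇒ T₂ = 355 K, P₂ = 365 kPa.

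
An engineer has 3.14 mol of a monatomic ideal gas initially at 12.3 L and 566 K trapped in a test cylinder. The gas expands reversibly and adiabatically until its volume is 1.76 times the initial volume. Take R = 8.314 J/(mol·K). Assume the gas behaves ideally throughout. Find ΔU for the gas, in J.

P₁ = nRT₁/V₁ = 3.14×8.314×566/12.3 = 1200 kPa.
Adiabatic: TV^(γ−1) = const ⇒ T₂ = 566×(0.568)^0.667 = 388 K; PV^γ = const ⇒ P₂ = 468 kPa.
For an ideal gas ΔU = nCvΔT with Cv = (3/2)R = 12.5 J/(mol·K).
ΔU = 3.14×12.5×(388−566) = -6960 J.

-6960 J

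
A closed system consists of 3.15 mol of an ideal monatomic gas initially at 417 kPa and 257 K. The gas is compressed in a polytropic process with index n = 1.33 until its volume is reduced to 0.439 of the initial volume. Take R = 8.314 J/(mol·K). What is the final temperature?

337 K

V₁ = nRT₁/P₁ = 3.15×8.314×257/417 = 16.1 L.
Polytropic n=1.33: T₂ = T₁(V₁/V₂)^(n−1) = 257×(2.28)^0.33 = 337 K; P₂ = P₁(V₁/V₂)^n = 1250 kPa.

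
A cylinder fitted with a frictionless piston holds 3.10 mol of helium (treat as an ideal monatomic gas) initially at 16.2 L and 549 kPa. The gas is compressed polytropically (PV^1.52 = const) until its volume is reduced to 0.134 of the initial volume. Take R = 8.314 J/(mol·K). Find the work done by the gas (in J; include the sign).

T₁ = P₁V₁/(nR) = 549×16.2/(3.10×8.314) = 345 K.
Polytropic n=1.52: T₂ = T₁(V₁/V₂)^(n−1) = 345×(7.46)^0.52 = 981 K; P₂ = P₁(V₁/V₂)^n = 11700 kPa.
W = (P₁V₁−P₂V₂)/(n−1) = (549×16.2−11700×2.17)/0.52 = -31500 J.

-31500 J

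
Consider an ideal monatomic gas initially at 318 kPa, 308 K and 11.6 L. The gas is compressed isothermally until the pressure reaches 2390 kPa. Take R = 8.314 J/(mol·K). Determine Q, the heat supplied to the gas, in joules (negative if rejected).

-7440 J

n = P₁V₁/(RT₁) = 318×11.6/(8.314×308) = 1.44 mol.
Isothermal: T stays 308 K; PV = const ⇒ V₂ = 1.54 L, P₂ = 2390 kPa.
ΔU = 0 (ideal gas, T constant).
W = nRT ln(V₂/V₁) = 1.44×8.314×308×ln(0.133) = -7440 J.
Q = ΔU + W = -7440 J.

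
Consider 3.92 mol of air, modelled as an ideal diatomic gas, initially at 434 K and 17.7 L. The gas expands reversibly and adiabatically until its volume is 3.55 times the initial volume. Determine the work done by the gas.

14100 J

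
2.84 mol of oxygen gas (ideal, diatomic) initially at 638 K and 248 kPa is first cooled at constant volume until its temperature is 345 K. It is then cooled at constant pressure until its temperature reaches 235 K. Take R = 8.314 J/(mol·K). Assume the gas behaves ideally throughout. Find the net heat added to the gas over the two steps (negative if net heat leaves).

-26400 J

V₁ = nRT₁/P₁ = 2.84×8.314×638/248 = 60.7 L.
Step 1 — Isochoric: V stays 60.7 L; P/T = const ⇒ T₂ = 345 K, P₂ = 134 kPa.
W = 0 (no volume change).
ΔU = nCvΔT = 2.84×20.8×(345−638) = -17300 J.
Q = ΔU = -17300 J.
State after step 1: P = 134 kPa, V = 60.7 L, T = 345 K.
Step 2 — Isobaric: P stays 134 kPa; V/T = const ⇒ T₂ = 235 K, V₂ = 41.4 L.
W = PΔV = 134×(41.4−60.7) kPa·L = -2600 J.
ΔU = nCvΔT = 2.84×20.8×(235−345) = -6490 J.
Q = ΔU + W = nCpΔT = -9090 J.
Net over both steps: W = -2600 J, Q = -26400 J, ΔU = -23800 J.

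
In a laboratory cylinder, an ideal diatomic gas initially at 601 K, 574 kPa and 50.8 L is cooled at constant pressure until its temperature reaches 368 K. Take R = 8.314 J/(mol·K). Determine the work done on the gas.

11300 J

n = P₁V₁/(RT₁) = 574×50.8/(8.314×601) = 5.84 mol.
Isobaric: P stays 574 kPa; V/T = const ⇒ T₂ = 368 K, V₂ = 31.1 L.
W = PΔV = 574×(31.1−50.8) kPa·L = -11300 J.
Work done on the gas = −W_by = 11300 J.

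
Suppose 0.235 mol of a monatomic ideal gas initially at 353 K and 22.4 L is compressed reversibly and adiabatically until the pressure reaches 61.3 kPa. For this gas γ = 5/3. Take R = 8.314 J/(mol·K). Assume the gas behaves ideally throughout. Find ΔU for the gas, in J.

P₁ = nRT₁/V₁ = 0.235×8.314×353/22.4 = 30.8 kPa.
Adiabatic: T₂/T₁ = (P₂/P₁)^((γ−1)/γ) ⇒ T₂ = 353×(1.99)^0.400 = 465 K; V₂ = 14.8 L.
For an ideal gas ΔU = nCvΔT with Cv = (3/2)R = 12.5 J/(mol·K).
ΔU = 0.235×12.5×(465−353) = 328 J.

328 J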